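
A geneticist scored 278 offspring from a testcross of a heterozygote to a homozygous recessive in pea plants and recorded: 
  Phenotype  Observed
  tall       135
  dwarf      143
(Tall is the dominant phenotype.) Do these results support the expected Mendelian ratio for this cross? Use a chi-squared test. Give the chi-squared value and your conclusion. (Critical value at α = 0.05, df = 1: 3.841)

0.230; consistent

A testcross of a heterozygote (Aa × aa) gives a 1:1 phenotypic ratio.
The 1:1 ratio has 2 parts, so with N = 278 the expected counts are:
  tall: 278 × 1/2 = 139
  dwarf: 278 × 1/2 = 139
χ² = Σ (O − E)² / E
  tall: (135 − 139)² / 139 = 0.1151
  dwarf: (143 − 139)² / 139 = 0.1151
χ² = 0.1151 + 0.1151 = 0.2302 ≈ 0.230
Degrees of freedom = 2 − 1 = 1; critical value at α = 0.05 is 3.841.
Since 0.230 < 3.841, we fail to reject the null hypothesis — the data are consistent with the 1:1 ratio.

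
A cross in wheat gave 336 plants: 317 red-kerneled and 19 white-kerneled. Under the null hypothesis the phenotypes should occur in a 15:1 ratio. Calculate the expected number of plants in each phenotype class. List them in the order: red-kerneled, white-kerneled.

Under the 15:1 hypothesis (Σ ratio = 16, N = 336):
  red-kerneled: 336 × 15/16 = 315
  white-kerneled: 336 × 1/16 = 21

315, 21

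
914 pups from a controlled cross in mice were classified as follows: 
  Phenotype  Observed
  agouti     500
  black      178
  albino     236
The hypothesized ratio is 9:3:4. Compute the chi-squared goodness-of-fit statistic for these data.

0.890

The 9:3:4 ratio has 16 parts, so with N = 914 the expected counts are:
  agouti: 914 × 9/16 = 514.125
  black: 914 × 3/16 = 171.375
  albino: 914 × 4/16 = 228.5
χ² = Σ (O − E)² / E
  agouti: (500 − 514.125)² / 514.125 = 0.3881
  black: (178 − 171.375)² / 171.375 = 0.2561
  albino: (236 − 228.5)² / 228.5 = 0.2462
χ² = 0.3881 + 0.2561 + 0.2462 = 0.8904 ≈ 0.890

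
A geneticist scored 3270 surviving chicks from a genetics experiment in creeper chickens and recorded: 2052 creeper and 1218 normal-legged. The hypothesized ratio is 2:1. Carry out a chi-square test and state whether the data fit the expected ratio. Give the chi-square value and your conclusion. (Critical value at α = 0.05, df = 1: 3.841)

22.547; not consistent

The 2:1 ratio has 3 parts, so with N = 3270 the expected counts are:
  creeper: 3270 × 2/3 = 2180
  normal-legged: 3270 × 1/3 = 1090
χ² = Σ (O − E)² / E
  creeper: (2052 − 2180)² / 2180 = 7.5156
  normal-legged: (1218 − 1090)² / 1090 = 15.0312
χ² = 7.5156 + 15.0312 = 22.5468 ≈ 22.547
Degrees of freedom = 2 − 1 = 1; critical value at α = 0.05 is 3.841.
Since 22.547 > 3.841, we reject the null hypothesis — the data do not fit the 2:1 ratio.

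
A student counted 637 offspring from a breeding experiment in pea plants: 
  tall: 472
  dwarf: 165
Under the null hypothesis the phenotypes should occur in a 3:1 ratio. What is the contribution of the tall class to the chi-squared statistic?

0.069

Expected counts for N = 637 under a 3:1 ratio (total parts = 4):
  tall: 637 × 3/4 = 477.75
  dwarf: 637 × 1/4 = 159.25
Contribution of tall: (472 − 477.75)² / 477.75 = 0.0692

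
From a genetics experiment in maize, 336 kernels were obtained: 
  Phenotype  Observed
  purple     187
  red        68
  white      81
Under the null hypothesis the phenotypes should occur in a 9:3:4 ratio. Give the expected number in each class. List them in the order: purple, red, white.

189, 63, 84

The 9:3:4 ratio has 16 parts, so with N = 336 the expected counts are:
  purple: 336 × 9/16 = 189
  red: 336 × 3/16 = 63
  white: 336 × 4/16 = 84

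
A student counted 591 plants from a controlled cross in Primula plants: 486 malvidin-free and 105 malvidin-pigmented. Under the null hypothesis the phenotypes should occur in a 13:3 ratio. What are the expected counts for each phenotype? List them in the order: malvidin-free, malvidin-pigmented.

480.1875, 110.8125

Total ratio parts = 16. Expected numbers out of 591:
  malvidin-free: 591 × 13/16 = 480.1875
  malvidin-pigmented: 591 × 3/16 = 110.8125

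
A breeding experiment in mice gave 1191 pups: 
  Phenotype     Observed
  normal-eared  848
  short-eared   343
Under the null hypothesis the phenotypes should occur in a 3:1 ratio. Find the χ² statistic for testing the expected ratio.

Expected counts for N = 1191 under a 3:1 ratio (total parts = 4):
  normal-eared: 1191 × 3/4 = 893.25
  short-eared: 1191 × 1/4 = 297.75
χ² = Σ (O − E)² / E
  normal-eared: (848 − 893.25)² / 893.25 = 2.2923
  short-eared: (343 − 297.75)² / 297.75 = 6.8768
χ² = 2.2923 + 6.8768 = 9.1691 ≈ 9.169

9.169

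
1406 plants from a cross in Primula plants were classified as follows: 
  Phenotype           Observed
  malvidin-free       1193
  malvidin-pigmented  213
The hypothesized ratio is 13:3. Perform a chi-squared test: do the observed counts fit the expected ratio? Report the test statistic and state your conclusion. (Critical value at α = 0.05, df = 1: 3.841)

Under the 13:3 hypothesis (Σ ratio = 16, N = 1406):
  malvidin-free: 1406 × 13/16 = 1142.375
  malvidin-pigmented: 1406 × 3/16 = 263.625
χ² = Σ (O − E)² / E
  malvidin-free: (1193 − 1142.375)² / 1142.375 = 2.2435
  malvidin-pigmented: (213 − 263.625)² / 263.625 = 9.7217
χ² = 2.2435 + 9.7217 = 11.9652 ≈ 11.965
Degrees of freedom = 2 − 1 = 1; critical value at α = 0.05 is 3.841.
Since 11.965 > 3.841, we reject the null hypothesis — the data do not fit the 13:3 ratio.

11.965; not consistent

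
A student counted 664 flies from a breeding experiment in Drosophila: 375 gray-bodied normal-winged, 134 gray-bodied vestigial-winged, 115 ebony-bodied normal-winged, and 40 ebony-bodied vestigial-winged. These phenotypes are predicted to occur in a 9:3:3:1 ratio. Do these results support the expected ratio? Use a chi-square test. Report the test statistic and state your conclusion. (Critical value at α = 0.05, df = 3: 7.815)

1.510; consistent

Total ratio parts = 16. Expected numbers out of 664:
  gray-bodied normal-winged: 664 × 9/16 = 373.5
  gray-bodied vestigial-winged: 664 × 3/16 = 124.5
  ebony-bodied normal-winged: 664 × 3/16 = 124.5
  ebony-bodied vestigial-winged: 664 × 1/16 = 41.5
χ² = Σ (O − E)² / E
  gray-bodied normal-winged: (375 − 373.5)² / 373.5 = 0.0060
  gray-bodied vestigial-winged: (134 − 124.5)² / 124.5 = 0.7249
  ebony-bodied normal-winged: (115 − 124.5)² / 124.5 = 0.7249
  ebony-bodied vestigial-winged: (40 − 41.5)² / 41.5 = 0.0542
χ² = 0.0060 + 0.7249 + 0.7249 + 0.0542 = 1.510
Degrees of freedom = 4 − 1 = 3; critical value at α = 0.05 is 7.815.
Since 1.510 < 7.815, we fail to reject the null hypothesis — the data are consistent with the 9:3:3:1 ratio.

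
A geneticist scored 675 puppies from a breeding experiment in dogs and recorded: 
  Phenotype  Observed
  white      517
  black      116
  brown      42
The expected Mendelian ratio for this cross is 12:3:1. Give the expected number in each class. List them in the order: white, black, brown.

Total ratio parts = 16. Expected numbers out of 675:
  white: 675 × 12/16 = 506.25
  black: 675 × 3/16 = 126.5625
  brown: 675 × 1/16 = 42.1875

506.25, 126.5625, 42.1875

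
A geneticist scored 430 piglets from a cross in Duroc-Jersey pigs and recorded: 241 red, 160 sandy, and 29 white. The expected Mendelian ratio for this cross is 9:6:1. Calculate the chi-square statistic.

The 9:6:1 ratio has 16 parts, so with N = 430 the expected counts are:
  red: 430 × 9/16 = 241.875
  sandy: 430 × 6/16 = 161.25
  white: 430 × 1/16 = 26.875
χ² = Σ (O − E)² / E
  red: (241 − 241.875)² / 241.875 = 0.0032
  sandy: (160 − 161.25)² / 161.25 = 0.0097
  white: (29 − 26.875)² / 26.875 = 0.1680
χ² = 0.0032 + 0.0097 + 0.1680 = 0.1809 ≈ 0.181

0.181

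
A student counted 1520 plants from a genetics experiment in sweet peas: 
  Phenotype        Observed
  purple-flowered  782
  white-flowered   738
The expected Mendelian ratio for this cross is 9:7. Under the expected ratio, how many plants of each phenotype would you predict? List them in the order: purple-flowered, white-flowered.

855, 665

Under the 9:7 hypothesis (Σ ratio = 16, N = 1520):
  purple-flowered: 1520 × 9/16 = 855
  white-flowered: 1520 × 7/16 = 665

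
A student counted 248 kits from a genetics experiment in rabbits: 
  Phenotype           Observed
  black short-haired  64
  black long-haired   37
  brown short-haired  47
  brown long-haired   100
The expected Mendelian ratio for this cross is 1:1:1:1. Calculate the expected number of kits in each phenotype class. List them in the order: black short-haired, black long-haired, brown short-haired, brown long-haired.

Under the 1:1:1:1 hypothesis (Σ ratio = 4, N = 248):
  black short-haired: 248 × 1/4 = 62
  black long-haired: 248 × 1/4 = 62
  brown short-haired: 248 × 1/4 = 62
  brown long-haired: 248 × 1/4 = 62

62, 62, 62, 62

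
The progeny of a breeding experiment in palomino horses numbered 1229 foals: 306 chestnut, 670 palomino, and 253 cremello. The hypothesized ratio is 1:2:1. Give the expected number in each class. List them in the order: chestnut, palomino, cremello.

307.25, 614.5, 307.25

Under the 1:2:1 hypothesis (Σ ratio = 4, N = 1229):
  chestnut: 1229 × 1/4 = 307.25
  palomino: 1229 × 2/4 = 614.5
  cremello: 1229 × 1/4 = 307.25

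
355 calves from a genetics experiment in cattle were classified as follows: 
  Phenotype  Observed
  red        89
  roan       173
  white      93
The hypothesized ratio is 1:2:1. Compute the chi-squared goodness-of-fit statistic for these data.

0.318

Total ratio parts = 4. Expected numbers out of 355:
  red: 355 × 1/4 = 88.75
  roan: 355 × 2/4 = 177.5
  white: 355 × 1/4 = 88.75
χ² = Σ (O − E)² / E
  red: (89 − 88.75)² / 88.75 = 0.0007
  roan: (173 − 177.5)² / 177.5 = 0.1141
  white: (93 − 88.75)² / 88.75 = 0.2035
χ² = 0.0007 + 0.1141 + 0.2035 = 0.3183 ≈ 0.318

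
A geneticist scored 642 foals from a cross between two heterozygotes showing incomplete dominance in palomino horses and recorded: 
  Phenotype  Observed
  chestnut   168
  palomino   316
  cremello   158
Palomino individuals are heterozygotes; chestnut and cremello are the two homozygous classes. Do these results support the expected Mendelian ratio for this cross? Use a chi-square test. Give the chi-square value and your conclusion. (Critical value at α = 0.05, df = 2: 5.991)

With incomplete dominance, a heterozygote × heterozygote cross gives a 1:2:1 phenotypic ratio.
The 1:2:1 ratio has 4 parts, so with N = 642 the expected counts are:
  chestnut: 642 × 1/4 = 160.5
  palomino: 642 × 2/4 = 321
  cremello: 642 × 1/4 = 160.5
χ² = Σ (O − E)² / E
  chestnut: (168 − 160.5)² / 160.5 = 0.3505
  palomino: (316 − 321)² / 321 = 0.0779
  cremello: (158 − 160.5)² / 160.5 = 0.0389
χ² = 0.3505 + 0.0779 + 0.0389 = 0.4673 ≈ 0.467
Degrees of freedom = 3 − 1 = 2; critical value at α = 0.05 is 5.991.
Since 0.467 < 5.991, we fail to reject the null hypothesis — the data are consistent with the 1:2:1 ratio.

0.467; consistent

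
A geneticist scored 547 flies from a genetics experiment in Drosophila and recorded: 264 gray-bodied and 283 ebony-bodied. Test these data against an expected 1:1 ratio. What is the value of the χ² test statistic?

Total ratio parts = 2. Expected numbers out of 547:
  gray-bodied: 547 × 1/2 = 273.5
  ebony-bodied: 547 × 1/2 = 273.5
χ² = Σ (O − E)² / E
  gray-bodied: (264 − 273.5)² / 273.5 = 0.3300
  ebony-bodied: (283 − 273.5)² / 273.5 = 0.3300
χ² = 0.3300 + 0.3300 = 0.660

0.660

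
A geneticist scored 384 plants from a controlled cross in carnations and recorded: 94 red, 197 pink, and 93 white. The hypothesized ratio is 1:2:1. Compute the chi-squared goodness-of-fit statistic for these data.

Total ratio parts = 4. Expected numbers out of 384:
  red: 384 × 1/4 = 96
  pink: 384 × 2/4 = 192
  white: 384 × 1/4 = 96
χ² = Σ (O − E)² / E
  red: (94 − 96)² / 96 = 0.0417
  pink: (197 − 192)² / 192 = 0.1302
  white: (93 − 96)² / 96 = 0.0938
χ² = 0.0417 + 0.1302 + 0.0938 = 0.2657 ≈ 0.266

0.266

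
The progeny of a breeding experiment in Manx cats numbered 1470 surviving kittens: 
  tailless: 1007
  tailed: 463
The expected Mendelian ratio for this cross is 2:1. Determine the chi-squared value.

Expected counts for N = 1470 under a 2:1 ratio (total parts = 3):
  tailless: 1470 × 2/3 = 980
  tailed: 1470 × 1/3 = 490
χ² = Σ (O − E)² / E
  tailless: (1007 − 980)² / 980 = 0.7439
  tailed: (463 − 490)² / 490 = 1.4878
χ² = 0.7439 + 1.4878 = 2.2317 ≈ 2.232

2.232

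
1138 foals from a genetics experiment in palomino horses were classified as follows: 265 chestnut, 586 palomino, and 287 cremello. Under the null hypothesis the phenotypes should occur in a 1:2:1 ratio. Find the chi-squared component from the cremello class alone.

0.022

Expected counts for N = 1138 under a 1:2:1 ratio (total parts = 4):
  chestnut: 1138 × 1/4 = 284.5
  palomino: 1138 × 2/4 = 569
  cremello: 1138 × 1/4 = 284.5
Contribution of cremello: (287 − 284.5)² / 284.5 = 0.0220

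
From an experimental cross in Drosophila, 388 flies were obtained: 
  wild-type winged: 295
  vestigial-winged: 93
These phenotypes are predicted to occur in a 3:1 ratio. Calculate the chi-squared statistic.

Under the 3:1 hypothesis (Σ ratio = 4, N = 388):
  wild-type winged: 388 × 3/4 = 291
  vestigial-winged: 388 × 1/4 = 97
χ² = Σ (O − E)² / E
  wild-type winged: (295 − 291)² / 291 = 0.0550
  vestigial-winged: (93 − 97)² / 97 = 0.1649
χ² = 0.0550 + 0.1649 = 0.2199 ≈ 0.220

0.220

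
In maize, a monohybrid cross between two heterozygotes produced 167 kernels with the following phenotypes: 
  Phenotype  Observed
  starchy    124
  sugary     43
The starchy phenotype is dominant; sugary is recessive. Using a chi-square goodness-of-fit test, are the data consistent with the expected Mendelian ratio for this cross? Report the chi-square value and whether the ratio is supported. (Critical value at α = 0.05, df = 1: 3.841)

0.050; consistent

For a monohybrid cross between heterozygotes with complete dominance, the expected phenotypic ratio is 3:1.
The 3:1 ratio has 4 parts, so with N = 167 the expected counts are:
  starchy: 167 × 3/4 = 125.25
  sugary: 167 × 1/4 = 41.75
χ² = Σ (O − E)² / E
  starchy: (124 − 125.25)² / 125.25 = 0.0125
  sugary: (43 − 41.75)² / 41.75 = 0.0374
χ² = 0.0125 + 0.0374 = 0.0499 ≈ 0.050
Degrees of freedom = 2 − 1 = 1; critical value at α = 0.05 is 3.841.
Since 0.050 < 3.841, we fail to reject the null hypothesis — the data are consistent with the 3:1 ratio.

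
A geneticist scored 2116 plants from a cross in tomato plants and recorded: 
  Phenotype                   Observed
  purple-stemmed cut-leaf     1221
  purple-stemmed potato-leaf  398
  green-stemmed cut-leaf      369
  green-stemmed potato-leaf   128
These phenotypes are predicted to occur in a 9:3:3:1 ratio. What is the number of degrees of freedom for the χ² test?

A goodness-of-fit test with 4 phenotype classes has df = 4 − 1 = 3.

3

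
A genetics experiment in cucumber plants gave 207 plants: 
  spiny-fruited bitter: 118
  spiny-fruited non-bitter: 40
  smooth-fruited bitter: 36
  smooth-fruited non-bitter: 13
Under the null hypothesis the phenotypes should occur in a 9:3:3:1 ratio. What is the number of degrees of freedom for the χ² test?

A goodness-of-fit test with 4 phenotype classes has df = 4 − 1 = 3.

3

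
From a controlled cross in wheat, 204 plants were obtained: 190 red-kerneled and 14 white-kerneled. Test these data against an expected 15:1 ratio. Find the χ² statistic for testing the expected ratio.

Total ratio parts = 16. Expected numbers out of 204:
  red-kerneled: 204 × 15/16 = 191.25
  white-kerneled: 204 × 1/16 = 12.75
χ² = Σ (O − E)² / E
  red-kerneled: (190 − 191.25)² / 191.25 = 0.0082
  white-kerneled: (14 − 12.75)² / 12.75 = 0.1225
χ² = 0.0082 + 0.1225 = 0.1307 ≈ 0.131

0.131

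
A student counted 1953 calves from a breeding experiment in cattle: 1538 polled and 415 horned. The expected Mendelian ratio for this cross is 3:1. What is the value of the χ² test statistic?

The 3:1 ratio has 4 parts, so with N = 1953 the expected counts are:
  polled: 1953 × 3/4 = 1464.75
  horned: 1953 × 1/4 = 488.25
χ² = Σ (O − E)² / E
  polled: (1538 − 1464.75)² / 1464.75 = 3.6631
  horned: (415 − 488.25)² / 488.25 = 10.9894
χ² = 3.6631 + 10.9894 = 14.6525 ≈ 14.653

14.653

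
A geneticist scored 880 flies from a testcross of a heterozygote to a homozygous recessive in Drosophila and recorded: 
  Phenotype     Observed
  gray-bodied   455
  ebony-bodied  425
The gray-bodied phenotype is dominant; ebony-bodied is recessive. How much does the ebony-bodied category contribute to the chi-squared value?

0.511

A testcross of a heterozygote (Aa × aa) gives a 1:1 phenotypic ratio.
The 1:1 ratio has 2 parts, so with N = 880 the expected counts are:
  gray-bodied: 880 × 1/2 = 440
  ebony-bodied: 880 × 1/2 = 440
Contribution of ebony-bodied: (425 − 440)² / 440 = 0.5114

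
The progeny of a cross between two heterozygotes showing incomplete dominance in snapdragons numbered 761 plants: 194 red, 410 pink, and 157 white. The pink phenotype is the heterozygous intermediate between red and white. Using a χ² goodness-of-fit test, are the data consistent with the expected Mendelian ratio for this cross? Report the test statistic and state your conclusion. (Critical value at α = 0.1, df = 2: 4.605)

8.172; not consistent

With incomplete dominance, a heterozygote × heterozygote cross gives a 1:2:1 phenotypic ratio.
Total ratio parts = 4. Expected numbers out of 761:
  red: 761 × 1/4 = 190.25
  pink: 761 × 2/4 = 380.5
  white: 761 × 1/4 = 190.25
χ² = Σ (O − E)² / E
  red: (194 − 190.25)² / 190.25 = 0.0739
  pink: (410 − 380.5)² / 380.5 = 2.2871
  white: (157 − 190.25)² / 190.25 = 5.8111
χ² = 0.0739 + 2.2871 + 5.8111 = 8.1721 ≈ 8.172
Degrees of freedom = 3 − 1 = 2; critical value at α = 0.1 is 4.605.
Since 8.172 > 4.605, we reject the null hypothesis — the data do not fit the 1:2:1 ratio.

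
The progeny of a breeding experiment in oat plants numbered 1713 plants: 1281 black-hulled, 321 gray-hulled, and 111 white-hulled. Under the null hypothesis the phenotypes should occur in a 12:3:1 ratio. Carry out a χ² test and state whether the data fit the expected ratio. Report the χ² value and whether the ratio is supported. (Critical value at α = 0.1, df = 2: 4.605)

The 12:3:1 ratio has 16 parts, so with N = 1713 the expected counts are:
  black-hulled: 1713 × 12/16 = 1284.75
  gray-hulled: 1713 × 3/16 = 321.1875
  white-hulled: 1713 × 1/16 = 107.0625
χ² = Σ (O − E)² / E
  black-hulled: (1281 − 1284.75)² / 1284.75 = 0.0109
  gray-hulled: (321 − 321.1875)² / 321.1875 = 0.0001
  white-hulled: (111 − 107.0625)² / 107.0625 = 0.1448
χ² = 0.0109 + 0.0001 + 0.1448 = 0.1558 ≈ 0.156
Degrees of freedom = 3 − 1 = 2; critical value at α = 0.1 is 4.605.
Since 0.156 < 4.605, we fail to reject the null hypothesis — the data are consistent with the 12:3:1 ratio.

0.156; consistent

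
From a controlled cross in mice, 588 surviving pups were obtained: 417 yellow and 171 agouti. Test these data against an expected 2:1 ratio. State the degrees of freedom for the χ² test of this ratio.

A goodness-of-fit test with 2 phenotype classes has df = 2 − 1 = 1.

1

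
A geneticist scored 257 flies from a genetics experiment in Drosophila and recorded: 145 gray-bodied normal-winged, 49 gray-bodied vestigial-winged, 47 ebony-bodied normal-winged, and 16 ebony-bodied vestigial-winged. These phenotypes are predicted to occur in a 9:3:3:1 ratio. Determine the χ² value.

The 9:3:3:1 ratio has 16 parts, so with N = 257 the expected counts are:
  gray-bodied normal-winged: 257 × 9/16 = 144.5625
  gray-bodied vestigial-winged: 257 × 3/16 = 48.1875
  ebony-bodied normal-winged: 257 × 3/16 = 48.1875
  ebony-bodied vestigial-winged: 257 × 1/16 = 16.0625
χ² = Σ (O − E)² / E
  gray-bodied normal-winged: (145 − 144.5625)² / 144.5625 = 0.0013
  gray-bodied vestigial-winged: (49 − 48.1875)² / 48.1875 = 0.0137
  ebony-bodied normal-winged: (47 − 48.1875)² / 48.1875 = 0.0293
  ebony-bodied vestigial-winged: (16 − 16.0625)² / 16.0625 = 0.0002
χ² = 0.0013 + 0.0137 + 0.0293 + 0.0002 = 0.0445 ≈ 0.045

0.045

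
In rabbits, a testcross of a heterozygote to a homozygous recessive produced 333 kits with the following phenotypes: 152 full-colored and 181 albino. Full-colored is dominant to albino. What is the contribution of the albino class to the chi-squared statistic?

A testcross of a heterozygote (Aa × aa) gives a 1:1 phenotypic ratio.
Expected counts for N = 333 under a 1:1 ratio (total parts = 2):
  full-colored: 333 × 1/2 = 166.5
  albino: 333 × 1/2 = 166.5
Contribution of albino: (181 − 166.5)² / 166.5 = 1.2628

1.263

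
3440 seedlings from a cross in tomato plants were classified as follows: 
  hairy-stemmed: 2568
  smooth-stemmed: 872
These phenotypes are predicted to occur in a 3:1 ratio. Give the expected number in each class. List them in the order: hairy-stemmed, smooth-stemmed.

Under the 3:1 hypothesis (Σ ratio = 4, N = 3440):
  hairy-stemmed: 3440 × 3/4 = 2580
  smooth-stemmed: 3440 × 1/4 = 860

2580, 860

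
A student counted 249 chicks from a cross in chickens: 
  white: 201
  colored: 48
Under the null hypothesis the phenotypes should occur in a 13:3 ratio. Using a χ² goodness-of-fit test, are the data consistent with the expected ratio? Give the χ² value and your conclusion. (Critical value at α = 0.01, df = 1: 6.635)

The 13:3 ratio has 16 parts, so with N = 249 the expected counts are:
  white: 249 × 13/16 = 202.3125
  colored: 249 × 3/16 = 46.6875
χ² = Σ (O − E)² / E
  white: (201 − 202.3125)² / 202.3125 = 0.0085
  colored: (48 − 46.6875)² / 46.6875 = 0.0369
χ² = 0.0085 + 0.0369 = 0.0454 ≈ 0.045
Degrees of freedom = 2 − 1 = 1; critical value at α = 0.01 is 6.635.
Since 0.045 < 6.635, we fail to reject the null hypothesis — the data are consistent with the 13:3 ratio.

0.045; consistent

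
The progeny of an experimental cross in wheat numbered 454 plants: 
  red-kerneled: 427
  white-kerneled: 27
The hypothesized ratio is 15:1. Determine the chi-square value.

Total ratio parts = 16. Expected numbers out of 454:
  red-kerneled: 454 × 15/16 = 425.625
  white-kerneled: 454 × 1/16 = 28.375
χ² = Σ (O − E)² / E
  red-kerneled: (427 − 425.625)² / 425.625 = 0.0044
  white-kerneled: (27 − 28.375)² / 28.375 = 0.0666
χ² = 0.0044 + 0.0666 = 0.071

0.071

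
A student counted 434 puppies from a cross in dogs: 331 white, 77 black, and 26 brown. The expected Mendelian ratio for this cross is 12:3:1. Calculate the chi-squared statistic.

0.375

Total ratio parts = 16. Expected numbers out of 434:
  white: 434 × 12/16 = 325.5
  black: 434 × 3/16 = 81.375
  brown: 434 × 1/16 = 27.125
χ² = Σ (O − E)² / E
  white: (331 − 325.5)² / 325.5 = 0.0929
  black: (77 − 81.375)² / 81.375 = 0.2352
  brown: (26 − 27.125)² / 27.125 = 0.0467
χ² = 0.0929 + 0.2352 + 0.0467 = 0.3748 ≈ 0.375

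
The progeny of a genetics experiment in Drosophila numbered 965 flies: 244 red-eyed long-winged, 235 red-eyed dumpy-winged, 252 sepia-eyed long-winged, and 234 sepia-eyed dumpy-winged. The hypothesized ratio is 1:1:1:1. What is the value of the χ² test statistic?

Under the 1:1:1:1 hypothesis (Σ ratio = 4, N = 965):
  red-eyed long-winged: 965 × 1/4 = 241.25
  red-eyed dumpy-winged: 965 × 1/4 = 241.25
  sepia-eyed long-winged: 965 × 1/4 = 241.25
  sepia-eyed dumpy-winged: 965 × 1/4 = 241.25
χ² = Σ (O − E)² / E
  red-eyed long-winged: (244 − 241.25)² / 241.25 = 0.0313
  red-eyed dumpy-winged: (235 − 241.25)² / 241.25 = 0.1619
  sepia-eyed long-winged: (252 − 241.25)² / 241.25 = 0.4790
  sepia-eyed dumpy-winged: (234 − 241.25)² / 241.25 = 0.2179
χ² = 0.0313 + 0.1619 + 0.4790 + 0.2179 = 0.8901 ≈ 0.890

0.890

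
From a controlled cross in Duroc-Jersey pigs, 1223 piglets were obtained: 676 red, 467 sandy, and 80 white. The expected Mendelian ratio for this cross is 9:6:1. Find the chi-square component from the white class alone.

0.166

Under the 9:6:1 hypothesis (Σ ratio = 16, N = 1223):
  red: 1223 × 9/16 = 687.9375
  sandy: 1223 × 6/16 = 458.625
  white: 1223 × 1/16 = 76.4375
Contribution of white: (80 − 76.4375)² / 76.4375 = 0.1660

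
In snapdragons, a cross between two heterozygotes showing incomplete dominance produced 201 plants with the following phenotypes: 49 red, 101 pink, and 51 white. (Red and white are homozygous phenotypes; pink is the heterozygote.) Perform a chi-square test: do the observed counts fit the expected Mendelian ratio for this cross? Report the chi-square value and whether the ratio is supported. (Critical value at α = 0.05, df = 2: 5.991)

With incomplete dominance, a heterozygote × heterozygote cross gives a 1:2:1 phenotypic ratio.
Under the 1:2:1 hypothesis (Σ ratio = 4, N = 201):
  red: 201 × 1/4 = 50.25
  pink: 201 × 2/4 = 100.5
  white: 201 × 1/4 = 50.25
χ² = Σ (O − E)² / E
  red: (49 − 50.25)² / 50.25 = 0.0311
  pink: (101 − 100.5)² / 100.5 = 0.0025
  white: (51 − 50.25)² / 50.25 = 0.0112
χ² = 0.0311 + 0.0025 + 0.0112 = 0.0448 ≈ 0.045
Degrees of freedom = 3 − 1 = 2; critical value at α = 0.05 is 5.991.
Since 0.045 < 5.991, we fail to reject the null hypothesis — the data are consistent with the 1:2:1 ratio.

0.045; consistent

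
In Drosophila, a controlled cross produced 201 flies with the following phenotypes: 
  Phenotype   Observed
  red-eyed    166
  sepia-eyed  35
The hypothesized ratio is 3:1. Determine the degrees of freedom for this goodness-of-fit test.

A goodness-of-fit test with 2 phenotype classes has df = 2 − 1 = 1.

1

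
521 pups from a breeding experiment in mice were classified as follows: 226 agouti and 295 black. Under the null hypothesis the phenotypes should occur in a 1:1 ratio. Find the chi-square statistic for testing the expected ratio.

Under the 1:1 hypothesis (Σ ratio = 2, N = 521):
  agouti: 521 × 1/2 = 260.5
  black: 521 × 1/2 = 260.5
χ² = Σ (O − E)² / E
  agouti: (226 − 260.5)² / 260.5 = 4.5691
  black: (295 − 260.5)² / 260.5 = 4.5691
χ² = 4.5691 + 4.5691 = 9.1382 ≈ 9.138

9.138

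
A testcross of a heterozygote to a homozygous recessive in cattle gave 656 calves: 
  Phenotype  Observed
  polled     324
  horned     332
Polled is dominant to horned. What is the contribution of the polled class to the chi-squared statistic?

A testcross of a heterozygote (Aa × aa) gives a 1:1 phenotypic ratio.
The 1:1 ratio has 2 parts, so with N = 656 the expected counts are:
  polled: 656 × 1/2 = 328
  horned: 656 × 1/2 = 328
Contribution of polled: (324 − 328)² / 328 = 0.0488

0.049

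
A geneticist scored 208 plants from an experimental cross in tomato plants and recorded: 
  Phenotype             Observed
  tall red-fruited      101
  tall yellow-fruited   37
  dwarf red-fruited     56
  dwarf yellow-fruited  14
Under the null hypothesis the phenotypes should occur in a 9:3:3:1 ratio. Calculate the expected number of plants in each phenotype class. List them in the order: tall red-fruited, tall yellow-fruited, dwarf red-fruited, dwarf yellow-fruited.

117, 39, 39, 13

Total ratio parts = 16. Expected numbers out of 208:
  tall red-fruited: 208 × 9/16 = 117
  tall yellow-fruited: 208 × 3/16 = 39
  dwarf red-fruited: 208 × 3/16 = 39
  dwarf yellow-fruited: 208 × 1/16 = 13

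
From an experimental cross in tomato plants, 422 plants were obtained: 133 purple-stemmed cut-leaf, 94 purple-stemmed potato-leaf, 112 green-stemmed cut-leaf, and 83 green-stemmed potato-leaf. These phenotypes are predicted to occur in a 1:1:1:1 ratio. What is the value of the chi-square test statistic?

Total ratio parts = 4. Expected numbers out of 422:
  purple-stemmed cut-leaf: 422 × 1/4 = 105.5
  purple-stemmed potato-leaf: 422 × 1/4 = 105.5
  green-stemmed cut-leaf: 422 × 1/4 = 105.5
  green-stemmed potato-leaf: 422 × 1/4 = 105.5
χ² = Σ (O − E)² / E
  purple-stemmed cut-leaf: (133 − 105.5)² / 105.5 = 7.1682
  purple-stemmed potato-leaf: (94 − 105.5)² / 105.5 = 1.2536
  green-stemmed cut-leaf: (112 − 105.5)² / 105.5 = 0.4005
  green-stemmed potato-leaf: (83 − 105.5)² / 105.5 = 4.7986
χ² = 7.1682 + 1.2536 + 0.4005 + 4.7986 = 13.6209 ≈ 13.621

13.621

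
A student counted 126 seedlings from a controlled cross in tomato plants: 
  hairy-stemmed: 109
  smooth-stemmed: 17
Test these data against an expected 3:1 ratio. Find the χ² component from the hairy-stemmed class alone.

2.225

Total ratio parts = 4. Expected numbers out of 126:
  hairy-stemmed: 126 × 3/4 = 94.5
  smooth-stemmed: 126 × 1/4 = 31.5
Contribution of hairy-stemmed: (109 − 94.5)² / 94.5 = 2.2249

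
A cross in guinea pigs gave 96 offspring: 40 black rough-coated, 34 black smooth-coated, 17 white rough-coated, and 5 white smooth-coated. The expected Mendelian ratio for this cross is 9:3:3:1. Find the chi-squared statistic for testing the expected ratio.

18.074

Expected counts for N = 96 under a 9:3:3:1 ratio (total parts = 16):
  black rough-coated: 96 × 9/16 = 54
  black smooth-coated: 96 × 3/16 = 18
  white rough-coated: 96 × 3/16 = 18
  white smooth-coated: 96 × 1/16 = 6
χ² = Σ (O − E)² / E
  black rough-coated: (40 − 54)² / 54 = 3.6296
  black smooth-coated: (34 − 18)² / 18 = 14.2222
  white rough-coated: (17 − 18)² / 18 = 0.0556
  white smooth-coated: (5 − 6)² / 6 = 0.1667
χ² = 3.6296 + 14.2222 + 0.0556 + 0.1667 = 18.0741 ≈ 18.074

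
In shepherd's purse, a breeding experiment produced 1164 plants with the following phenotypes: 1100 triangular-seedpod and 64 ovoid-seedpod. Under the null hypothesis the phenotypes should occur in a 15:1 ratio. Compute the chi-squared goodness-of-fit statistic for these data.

Expected counts for N = 1164 under a 15:1 ratio (total parts = 16):
  triangular-seedpod: 1164 × 15/16 = 1091.25
  ovoid-seedpod: 1164 × 1/16 = 72.75
χ² = Σ (O − E)² / E
  triangular-seedpod: (1100 − 1091.25)² / 1091.25 = 0.0702
  ovoid-seedpod: (64 − 72.75)² / 72.75 = 1.0524
χ² = 0.0702 + 1.0524 = 1.1226 ≈ 1.123

1.123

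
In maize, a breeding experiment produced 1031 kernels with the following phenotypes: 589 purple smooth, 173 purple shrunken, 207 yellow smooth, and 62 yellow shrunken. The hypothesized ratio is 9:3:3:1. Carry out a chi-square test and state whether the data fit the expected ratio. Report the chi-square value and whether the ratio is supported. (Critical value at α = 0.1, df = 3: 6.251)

Under the 9:3:3:1 hypothesis (Σ ratio = 16, N = 1031):
  purple smooth: 1031 × 9/16 = 579.9375
  purple shrunken: 1031 × 3/16 = 193.3125
  yellow smooth: 1031 × 3/16 = 193.3125
  yellow shrunken: 1031 × 1/16 = 64.4375
χ² = Σ (O − E)² / E
  purple smooth: (589 − 579.9375)² / 579.9375 = 0.1416
  purple shrunken: (173 − 193.3125)² / 193.3125 = 2.1344
  yellow smooth: (207 − 193.3125)² / 193.3125 = 0.9691
  yellow shrunken: (62 − 64.4375)² / 64.4375 = 0.0922
χ² = 0.1416 + 2.1344 + 0.9691 + 0.0922 = 3.3373 ≈ 3.337
Degrees of freedom = 4 − 1 = 3; critical value at α = 0.1 is 6.251.
Since 3.337 < 6.251, we fail to reject the null hypothesis — the data are consistent with the 9:3:3:1 ratio.

3.337; consistent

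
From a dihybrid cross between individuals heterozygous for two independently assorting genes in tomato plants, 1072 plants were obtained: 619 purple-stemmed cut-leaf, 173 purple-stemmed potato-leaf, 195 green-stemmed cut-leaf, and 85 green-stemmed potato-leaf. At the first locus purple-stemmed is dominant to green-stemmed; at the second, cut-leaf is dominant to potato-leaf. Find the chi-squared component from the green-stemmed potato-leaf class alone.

4.836

A dihybrid F₂ with independent assortment and complete dominance at both loci gives a 9:3:3:1 phenotypic ratio.
The 9:3:3:1 ratio has 16 parts, so with N = 1072 the expected counts are:
  purple-stemmed cut-leaf: 1072 × 9/16 = 603
  purple-stemmed potato-leaf: 1072 × 3/16 = 201
  green-stemmed cut-leaf: 1072 × 3/16 = 201
  green-stemmed potato-leaf: 1072 × 1/16 = 67
Contribution of green-stemmed potato-leaf: (85 − 67)² / 67 = 4.8358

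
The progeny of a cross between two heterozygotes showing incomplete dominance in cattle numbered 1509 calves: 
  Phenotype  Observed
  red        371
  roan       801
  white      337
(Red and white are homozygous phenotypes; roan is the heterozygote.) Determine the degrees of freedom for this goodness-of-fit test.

With incomplete dominance, a heterozygote × heterozygote cross gives a 1:2:1 phenotypic ratio.
A goodness-of-fit test with 3 phenotype classes has df = 3 − 1 = 2.

2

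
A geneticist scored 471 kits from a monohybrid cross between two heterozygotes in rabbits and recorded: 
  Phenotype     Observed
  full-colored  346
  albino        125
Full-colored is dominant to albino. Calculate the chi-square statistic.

0.595

For a monohybrid cross between heterozygotes with complete dominance, the expected phenotypic ratio is 3:1.
Total ratio parts = 4. Expected numbers out of 471:
  full-colored: 471 × 3/4 = 353.25
  albino: 471 × 1/4 = 117.75
χ² = Σ (O − E)² / E
  full-colored: (346 − 353.25)² / 353.25 = 0.1488
  albino: (125 − 117.75)² / 117.75 = 0.4464
χ² = 0.1488 + 0.4464 = 0.5952 ≈ 0.595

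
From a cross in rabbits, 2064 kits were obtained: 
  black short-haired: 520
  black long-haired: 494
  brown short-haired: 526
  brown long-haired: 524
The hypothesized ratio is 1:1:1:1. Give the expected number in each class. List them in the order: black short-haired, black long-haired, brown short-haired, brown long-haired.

516, 516, 516, 516

The 1:1:1:1 ratio has 4 parts, so with N = 2064 the expected counts are:
  black short-haired: 2064 × 1/4 = 516
  black long-haired: 2064 × 1/4 = 516
  brown short-haired: 2064 × 1/4 = 516
  brown long-haired: 2064 × 1/4 = 516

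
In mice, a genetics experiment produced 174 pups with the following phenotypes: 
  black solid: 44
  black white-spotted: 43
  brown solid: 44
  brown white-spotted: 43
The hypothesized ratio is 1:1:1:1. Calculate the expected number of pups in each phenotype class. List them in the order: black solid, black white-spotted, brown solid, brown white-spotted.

43.5, 43.5, 43.5, 43.5

Under the 1:1:1:1 hypothesis (Σ ratio = 4, N = 174):
  black solid: 174 × 1/4 = 43.5
  black white-spotted: 174 × 1/4 = 43.5
  brown solid: 174 × 1/4 = 43.5
  brown white-spotted: 174 × 1/4 = 43.5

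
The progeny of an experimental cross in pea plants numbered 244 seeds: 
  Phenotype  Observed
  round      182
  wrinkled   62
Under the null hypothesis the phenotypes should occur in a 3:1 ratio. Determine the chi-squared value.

0.022

Expected counts for N = 244 under a 3:1 ratio (total parts = 4):
  round: 244 × 3/4 = 183
  wrinkled: 244 × 1/4 = 61
χ² = Σ (O − E)² / E
  round: (182 − 183)² / 183 = 0.0055
  wrinkled: (62 − 61)² / 61 = 0.0164
χ² = 0.0055 + 0.0164 = 0.0219 ≈ 0.022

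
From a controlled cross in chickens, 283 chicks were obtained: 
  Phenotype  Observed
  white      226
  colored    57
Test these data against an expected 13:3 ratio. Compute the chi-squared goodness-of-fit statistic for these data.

Expected counts for N = 283 under a 13:3 ratio (total parts = 16):
  white: 283 × 13/16 = 229.9375
  colored: 283 × 3/16 = 53.0625
χ² = Σ (O − E)² / E
  white: (226 − 229.9375)² / 229.9375 = 0.0674
  colored: (57 − 53.0625)² / 53.0625 = 0.2922
χ² = 0.0674 + 0.2922 = 0.3596 ≈ 0.360

0.360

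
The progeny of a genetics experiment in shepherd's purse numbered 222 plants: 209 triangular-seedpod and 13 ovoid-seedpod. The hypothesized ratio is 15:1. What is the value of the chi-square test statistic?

0.059

Total ratio parts = 16. Expected numbers out of 222:
  triangular-seedpod: 222 × 15/16 = 208.125
  ovoid-seedpod: 222 × 1/16 = 13.875
χ² = Σ (O − E)² / E
  triangular-seedpod: (209 − 208.125)² / 208.125 = 0.0037
  ovoid-seedpod: (13 − 13.875)² / 13.875 = 0.0552
χ² = 0.0037 + 0.0552 = 0.0589 ≈ 0.059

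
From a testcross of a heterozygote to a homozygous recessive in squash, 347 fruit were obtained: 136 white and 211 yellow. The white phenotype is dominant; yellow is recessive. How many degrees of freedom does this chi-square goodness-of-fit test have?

1

A testcross of a heterozygote (Aa × aa) gives a 1:1 phenotypic ratio.
A goodness-of-fit test with 2 phenotype classes has df = 2 − 1 = 1.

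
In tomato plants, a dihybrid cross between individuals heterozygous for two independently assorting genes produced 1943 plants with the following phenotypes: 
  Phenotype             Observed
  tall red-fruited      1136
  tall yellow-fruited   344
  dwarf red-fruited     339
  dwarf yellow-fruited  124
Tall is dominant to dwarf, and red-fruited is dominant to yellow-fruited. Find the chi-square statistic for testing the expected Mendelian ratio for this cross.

A dihybrid F₂ with independent assortment and complete dominance at both loci gives a 9:3:3:1 phenotypic ratio.
Under the 9:3:3:1 hypothesis (Σ ratio = 16, N = 1943):
  tall red-fruited: 1943 × 9/16 = 1092.9375
  tall yellow-fruited: 1943 × 3/16 = 364.3125
  dwarf red-fruited: 1943 × 3/16 = 364.3125
  dwarf yellow-fruited: 1943 × 1/16 = 121.4375
χ² = Σ (O − E)² / E
  tall red-fruited: (1136 − 1092.9375)² / 1092.9375 = 1.6967
  tall yellow-fruited: (344 − 364.3125)² / 364.3125 = 1.1325
  dwarf red-fruited: (339 − 364.3125)² / 364.3125 = 1.7587
  dwarf yellow-fruited: (124 − 121.4375)² / 121.4375 = 0.0541
χ² = 1.6967 + 1.1325 + 1.7587 + 0.0541 = 4.642

4.642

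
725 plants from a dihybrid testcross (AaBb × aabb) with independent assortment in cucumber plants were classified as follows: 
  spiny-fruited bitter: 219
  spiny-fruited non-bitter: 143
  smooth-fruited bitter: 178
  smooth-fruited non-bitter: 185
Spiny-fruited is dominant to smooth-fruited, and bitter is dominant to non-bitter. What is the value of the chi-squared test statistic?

16.070

A dihybrid testcross with independent assortment gives a 1:1:1:1 ratio.
Expected counts for N = 725 under a 1:1:1:1 ratio (total parts = 4):
  spiny-fruited bitter: 725 × 1/4 = 181.25
  spiny-fruited non-bitter: 725 × 1/4 = 181.25
  smooth-fruited bitter: 725 × 1/4 = 181.25
  smooth-fruited non-bitter: 725 × 1/4 = 181.25
χ² = Σ (O − E)² / E
  spiny-fruited bitter: (219 − 181.25)² / 181.25 = 7.8624
  spiny-fruited non-bitter: (143 − 181.25)² / 181.25 = 8.0721
  smooth-fruited bitter: (178 − 181.25)² / 181.25 = 0.0583
  smooth-fruited non-bitter: (185 − 181.25)² / 181.25 = 0.0776
χ² = 7.8624 + 8.0721 + 0.0583 + 0.0776 = 16.0704 ≈ 16.070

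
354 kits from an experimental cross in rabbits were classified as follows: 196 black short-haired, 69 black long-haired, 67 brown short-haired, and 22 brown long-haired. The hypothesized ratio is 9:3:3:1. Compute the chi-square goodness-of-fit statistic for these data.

0.159

The 9:3:3:1 ratio has 16 parts, so with N = 354 the expected counts are:
  black short-haired: 354 × 9/16 = 199.125
  black long-haired: 354 × 3/16 = 66.375
  brown short-haired: 354 × 3/16 = 66.375
  brown long-haired: 354 × 1/16 = 22.125
χ² = Σ (O − E)² / E
  black short-haired: (196 − 199.125)² / 199.125 = 0.0490
  black long-haired: (69 − 66.375)² / 66.375 = 0.1038
  brown short-haired: (67 − 66.375)² / 66.375 = 0.0059
  brown long-haired: (22 − 22.125)² / 22.125 = 0.0007
χ² = 0.0490 + 0.1038 + 0.0059 + 0.0007 = 0.1594 ≈ 0.159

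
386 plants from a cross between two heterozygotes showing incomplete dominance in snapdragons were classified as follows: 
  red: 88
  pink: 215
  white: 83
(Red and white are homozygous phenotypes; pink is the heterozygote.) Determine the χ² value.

With incomplete dominance, a heterozygote × heterozygote cross gives a 1:2:1 phenotypic ratio.
The 1:2:1 ratio has 4 parts, so with N = 386 the expected counts are:
  red: 386 × 1/4 = 96.5
  pink: 386 × 2/4 = 193
  white: 386 × 1/4 = 96.5
χ² = Σ (O − E)² / E
  red: (88 − 96.5)² / 96.5 = 0.7487
  pink: (215 − 193)² / 193 = 2.5078
  white: (83 − 96.5)² / 96.5 = 1.8886
χ² = 0.7487 + 2.5078 + 1.8886 = 5.1451 ≈ 5.145

5.145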